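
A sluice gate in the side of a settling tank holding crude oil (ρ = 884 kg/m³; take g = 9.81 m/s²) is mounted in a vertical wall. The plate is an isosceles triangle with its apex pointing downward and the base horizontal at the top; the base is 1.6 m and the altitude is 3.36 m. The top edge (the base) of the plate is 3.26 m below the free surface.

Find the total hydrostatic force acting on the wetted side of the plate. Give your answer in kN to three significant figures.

γ = ρg = 884 × 9.81 / 1000 = 8.67204 kN/m³.
With the apex down, the centroid sits h/3 = 3.36/3 = 1.12 m below the base (the top edge), so the centroid depth is h_c = 3.26 + 1.12 = 4.38 m.
A = ½ × 1.6 × 3.36 = 2.688 m².
Resultant F = γ·h_c·A = 8.67204 × 4.38 × 2.688 = 102.1 kN.

F ≈ 102 kN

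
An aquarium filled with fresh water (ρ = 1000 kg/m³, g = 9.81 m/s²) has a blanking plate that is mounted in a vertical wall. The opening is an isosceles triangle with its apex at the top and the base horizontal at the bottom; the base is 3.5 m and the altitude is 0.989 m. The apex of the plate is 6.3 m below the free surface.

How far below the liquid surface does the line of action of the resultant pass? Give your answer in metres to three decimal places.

h_p = 6.967 m

γ = ρg = 1000 × 9.81 = 9810 N/m³ = 9.81 kN/m³.
With the apex up, the centroid sits 2h/3 = 2 × 0.989/3 = 0.659333 m below the apex, so the centroid depth is h_c = 6.3 + 0.659333 = 6.95933 m.
A = ½ × 3.5 × 0.989 = 1.73075 m².
Resultant F = γ·h_c·A = 9.81 × 6.95933 × 1.73075 = 118.16 kN.
I_c = b·h³/36 = 3.5 × 0.989³/36 = 0.0940491 m⁴.
Centre of pressure: y_p = y_c + I_c/(y_c·A) = 6.95933 + 0.0940491/(6.95933 × 1.73075) = 6.95933 + 0.00780823 = 6.96714 m along the plane.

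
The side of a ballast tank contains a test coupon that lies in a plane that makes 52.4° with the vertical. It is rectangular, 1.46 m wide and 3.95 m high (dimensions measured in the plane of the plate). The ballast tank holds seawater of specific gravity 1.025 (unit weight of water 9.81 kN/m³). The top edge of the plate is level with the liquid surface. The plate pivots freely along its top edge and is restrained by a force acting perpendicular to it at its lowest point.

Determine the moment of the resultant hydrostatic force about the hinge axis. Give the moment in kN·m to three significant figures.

γ = 1.025 × 9.81 = 10.05525 kN/m³.
The plate makes 52.4° with the vertical, i.e. θ = 90° − 52.4° = 37.6° to the horizontal. Measuring y along the incline from the free-surface line, vertical depth h = y·sinθ with sinθ = 0.610145.
The centroid lies 3.95/2 = 1.975 m below the top edge, so y_c = 1.975 m and h_c = 1.975 × 0.610145 = 1.20504 m.
A = 1.46 × 3.95 = 5.767 m².
Resultant F = γ·h_c·A = 10.05525 × 1.20504 × 5.767 = 69.8786 kN.
I_c = b·h³/12 = 1.46 × 3.95³/12 = 7.4983 m⁴.
Centre of pressure: y_p = y_c + I_c/(y_c·A) = 1.975 + 7.4983/(1.975 × 5.767) = 1.975 + 0.658333 = 2.63333 m along the plane.
The resultant acts 1.975 + 0.658333 = 2.63333 m (along the plate) below the hinge at the top edge, so the moment about the hinge is M = F × 2.63333 = 69.8786 × 2.63333 = 184.013 kN·m.

M ≈ 184 kN·m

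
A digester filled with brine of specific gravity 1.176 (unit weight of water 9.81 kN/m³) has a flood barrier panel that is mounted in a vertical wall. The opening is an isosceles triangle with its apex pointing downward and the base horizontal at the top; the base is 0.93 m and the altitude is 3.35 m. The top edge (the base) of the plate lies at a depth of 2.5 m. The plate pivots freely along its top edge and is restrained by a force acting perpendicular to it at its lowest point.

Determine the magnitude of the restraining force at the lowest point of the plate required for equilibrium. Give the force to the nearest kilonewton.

P ≈ 25 kN

γ = 1.176 × 9.81 = 11.53656 kN/m³.
With the apex down, the centroid sits h/3 = 3.35/3 = 1.11667 m below the base (the top edge), so the centroid depth is h_c = 2.5 + 1.11667 = 3.61667 m.
A = ½ × 0.93 × 3.35 = 1.55775 m².
Resultant F = γ·h_c·A = 11.53656 × 3.61667 × 1.55775 = 64.9955 kN.
I_c = b·h³/36 = 0.93 × 3.35³/36 = 0.971214 m⁴.
Centre of pressure: y_p = y_c + I_c/(y_c·A) = 3.61667 + 0.971214/(3.61667 × 1.55775) = 3.61667 + 0.172388 = 3.78906 m along the plane.
The resultant acts 1.11667 + 0.172388 = 1.28906 m (along the plate) below the hinge at the top edge, so the moment about the hinge is M = F × 1.28906 = 64.9955 × 1.28906 = 83.7831 kN·m.
A normal force at the bottom, 3.35 m from the hinge, must supply this moment: P = 83.7831/3.35 = 25.0099 kN.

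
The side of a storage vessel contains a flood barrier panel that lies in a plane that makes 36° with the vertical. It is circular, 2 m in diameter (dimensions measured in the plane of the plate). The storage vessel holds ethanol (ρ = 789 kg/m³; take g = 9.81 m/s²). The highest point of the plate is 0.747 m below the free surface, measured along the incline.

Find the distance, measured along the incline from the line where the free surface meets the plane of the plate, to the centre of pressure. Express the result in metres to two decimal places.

γ = ρg = 789 × 9.81 / 1000 = 7.74009 kN/m³.
The plate makes 36° with the vertical, i.e. θ = 90° − 36° = 54° to the horizontal. Measuring y along the incline from the free-surface line, vertical depth h = y·sinθ with sinθ = 0.809017.
The centroid is at the centre, 1 m below the top of the plate, so y_c = 0.747 + 1 = 1.747 m and h_c = 1.747 × 0.809017 = 1.41335 m.
A = π(1)² = 3.14159 m².
Resultant F = γ·h_c·A = 7.74009 × 1.41335 × 3.14159 = 34.3673 kN.
I_c = πr⁴/4 = π × 1⁴/4 = 0.785398 m⁴.
Centre of pressure: y_p = y_c + I_c/(y_c·A) = 1.747 + 0.785398/(1.747 × 3.14159) = 1.747 + 0.143103 = 1.8901 m along the plane.

y_p = 1.89 m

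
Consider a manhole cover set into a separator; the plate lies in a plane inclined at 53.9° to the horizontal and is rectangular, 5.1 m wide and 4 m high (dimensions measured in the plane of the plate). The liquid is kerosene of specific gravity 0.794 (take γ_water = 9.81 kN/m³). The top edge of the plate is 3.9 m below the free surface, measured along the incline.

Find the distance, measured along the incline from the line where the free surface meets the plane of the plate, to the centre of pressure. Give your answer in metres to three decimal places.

y_p = 6.126 m

γ = 0.794 × 9.81 = 7.78914 kN/m³.
Let θ = 53.9° be the plate's angle to the horizontal; measure y along the incline from where the plane meets the free surface. Vertical depth h = y·sinθ with sinθ = 0.807990.
The centroid lies 4/2 = 2 m below the top edge, so y_c = 3.9 + 2 = 5.9 m and h_c = 5.9 × 0.807990 = 4.76714 m.
A = 5.1 × 4 = 20.4 m².
Resultant F = γ·h_c·A = 7.78914 × 4.76714 × 20.4 = 757.491 kN.
I_c = b·h³/12 = 5.1 × 4³/12 = 27.2 m⁴.
Centre of pressure: y_p = y_c + I_c/(y_c·A) = 5.9 + 27.2/(5.9 × 20.4) = 5.9 + 0.225989 = 6.12599 m along the plane.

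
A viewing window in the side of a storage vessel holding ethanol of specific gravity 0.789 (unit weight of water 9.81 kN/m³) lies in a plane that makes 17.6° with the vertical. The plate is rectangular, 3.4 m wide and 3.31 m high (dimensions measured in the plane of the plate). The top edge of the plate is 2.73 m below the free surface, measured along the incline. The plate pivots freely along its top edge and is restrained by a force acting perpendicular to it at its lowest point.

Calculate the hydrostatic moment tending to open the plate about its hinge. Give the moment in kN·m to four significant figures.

γ = 0.789 × 9.81 = 7.74009 kN/m³.
The plate makes 17.6° with the vertical, i.e. θ = 90° − 17.6° = 72.4° to the horizontal. Measuring y along the incline from the free-surface line, vertical depth h = y·sinθ with sinθ = 0.953191.
The centroid lies 3.31/2 = 1.655 m below the top edge, so y_c = 2.73 + 1.655 = 4.385 m and h_c = 4.385 × 0.953191 = 4.17974 m.
A = 3.4 × 3.31 = 11.254 m².
Resultant F = γ·h_c·A = 7.74009 × 4.17974 × 11.254 = 364.084 kN.
I_c = b·h³/12 = 3.4 × 3.31³/12 = 10.275 m⁴.
Centre of pressure: y_p = y_c + I_c/(y_c·A) = 4.385 + 10.275/(4.385 × 11.254) = 4.385 + 0.208212 = 4.59321 m along the plane.
The resultant acts 1.655 + 0.208212 = 1.86321 m (along the plate) below the hinge at the top edge, so the moment about the hinge is M = F × 1.86321 = 364.084 × 1.86321 = 678.365 kN·m.

M ≈ 678.4 kN·m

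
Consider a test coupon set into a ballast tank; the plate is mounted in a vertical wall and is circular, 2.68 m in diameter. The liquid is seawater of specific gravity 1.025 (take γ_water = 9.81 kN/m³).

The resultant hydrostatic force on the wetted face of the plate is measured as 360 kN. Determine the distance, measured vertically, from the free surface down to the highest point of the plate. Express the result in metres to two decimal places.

d_top ≈ 5.01 m

γ = 1.025 × 9.81 = 10.05525 kN/m³.
A = π(1.34)² = 5.64104 m².
From F = γ·h_c·A, the centroid depth is h_c = 360/(10.05525 × 5.64104) = 6.34674 m.
The centroid is at the centre, 1.34 m below the top of the plate, so the highest point sits at h_top = 6.34674 − 1.34 = 5.00674 m below the surface.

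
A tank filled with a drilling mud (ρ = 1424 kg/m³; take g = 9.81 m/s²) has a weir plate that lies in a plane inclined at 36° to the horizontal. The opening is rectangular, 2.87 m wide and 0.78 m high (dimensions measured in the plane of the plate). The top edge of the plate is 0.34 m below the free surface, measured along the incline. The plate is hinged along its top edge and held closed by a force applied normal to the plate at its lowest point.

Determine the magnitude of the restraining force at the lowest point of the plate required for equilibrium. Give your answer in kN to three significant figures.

γ = ρg = 1424 × 9.81 / 1000 = 13.96944 kN/m³.
Let θ = 36° be the plate's angle to the horizontal; measure y along the incline from where the plane meets the free surface. Vertical depth h = y·sinθ with sinθ = 0.587785.
The centroid lies 0.78/2 = 0.39 m below the top edge, so y_c = 0.34 + 0.39 = 0.73 m and h_c = 0.73 × 0.587785 = 0.429083 m.
A = 2.87 × 0.78 = 2.2386 m².
Resultant F = γ·h_c·A = 13.96944 × 0.429083 × 2.2386 = 13.4183 kN.
I_c = b·h³/12 = 2.87 × 0.78³/12 = 0.113497 m⁴.
Centre of pressure: y_p = y_c + I_c/(y_c·A) = 0.73 + 0.113497/(0.73 × 2.2386) = 0.73 + 0.069452 = 0.799452 m along the plane.
The resultant acts 0.39 + 0.069452 = 0.459452 m (along the plate) below the hinge at the top edge, so the moment about the hinge is M = F × 0.459452 = 13.4183 × 0.459452 = 6.16506 kN·m.
A normal force at the bottom, 0.78 m from the hinge, must supply this moment: P = 6.16506/0.78 = 7.90392 kN.

P ≈ 7.90 kN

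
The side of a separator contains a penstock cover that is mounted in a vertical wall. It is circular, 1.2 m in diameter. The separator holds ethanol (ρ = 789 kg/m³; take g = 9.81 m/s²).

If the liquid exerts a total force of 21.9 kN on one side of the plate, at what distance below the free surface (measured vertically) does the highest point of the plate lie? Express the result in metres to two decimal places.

γ = ρg = 789 × 9.81 / 1000 = 7.74009 kN/m³.
A = π(0.6)² = 1.13097 m².
From F = γ·h_c·A, the centroid depth is h_c = 21.9/(7.74009 × 1.13097) = 2.50177 m.
The centroid is at the centre, 0.6 m below the top of the plate, so the highest point sits at h_top = 2.50177 − 0.6 = 1.90177 m below the surface.

d_top ≈ 1.90 m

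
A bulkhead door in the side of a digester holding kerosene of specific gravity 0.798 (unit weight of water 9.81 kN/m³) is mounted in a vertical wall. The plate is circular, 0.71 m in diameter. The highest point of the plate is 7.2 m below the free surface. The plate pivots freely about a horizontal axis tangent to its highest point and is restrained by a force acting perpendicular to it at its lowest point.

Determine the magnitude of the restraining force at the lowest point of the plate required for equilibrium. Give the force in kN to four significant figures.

P ≈ 11.85 kN

γ = 0.798 × 9.81 = 7.82838 kN/m³.
The centroid is at the centre, 0.355 m below the top of the plate, so the centroid depth is h_c = 7.2 + 0.355 = 7.555 m.
A = π(0.355)² = 0.395919 m².
Resultant F = γ·h_c·A = 7.82838 × 7.555 × 0.395919 = 23.416 kN.
I_c = πr⁴/4 = π × 0.355⁴/4 = 0.0124739 m⁴.
Centre of pressure: y_p = y_c + I_c/(y_c·A) = 7.555 + 0.0124739/(7.555 × 0.395919) = 7.555 + 0.00417024 = 7.55917 m along the plane.
The resultant acts 0.355 + 0.00417024 = 0.35917 m (along the plate) below the hinge at the top edge, so the moment about the hinge is M = F × 0.35917 = 23.416 × 0.35917 = 8.41032 kN·m.
A normal force at the bottom, 0.71 m from the hinge, must supply this moment: P = 8.41032/0.71 = 11.8455 kN.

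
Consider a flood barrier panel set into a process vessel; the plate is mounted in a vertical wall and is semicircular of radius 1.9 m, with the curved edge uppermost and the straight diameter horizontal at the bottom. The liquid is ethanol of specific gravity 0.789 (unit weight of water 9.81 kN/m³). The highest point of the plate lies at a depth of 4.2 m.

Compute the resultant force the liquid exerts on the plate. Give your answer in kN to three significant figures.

γ = 0.789 × 9.81 = 7.74009 kN/m³.
The centroid lies 4r/(3π) = 0.806385 m above the diameter, so r − 4r/(3π) = 1.9 − 0.806385 = 1.09361 m below the topmost point, so the centroid depth is h_c = 4.2 + 1.09361 = 5.29361 m.
A = πr²/2 = π × 1.9²/2 = 5.67057 m².
Resultant F = γ·h_c·A = 7.74009 × 5.29361 × 5.67057 = 232.34 kN.

F ≈ 232 kN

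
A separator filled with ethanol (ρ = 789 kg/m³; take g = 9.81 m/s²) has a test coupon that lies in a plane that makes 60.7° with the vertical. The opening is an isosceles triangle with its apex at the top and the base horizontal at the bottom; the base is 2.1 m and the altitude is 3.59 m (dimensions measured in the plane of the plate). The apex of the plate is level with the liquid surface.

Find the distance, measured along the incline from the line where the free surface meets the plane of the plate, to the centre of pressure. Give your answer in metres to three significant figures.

γ = ρg = 789 × 9.81 / 1000 = 7.74009 kN/m³.
The plate makes 60.7° with the vertical, i.e. θ = 90° − 60.7° = 29.3° to the horizontal. Measuring y along the incline from the free-surface line, vertical depth h = y·sinθ with sinθ = 0.489382.
With the apex up, the centroid sits 2h/3 = 2 × 3.59/3 = 2.39333 m below the apex, so y_c = 2.39333 m and h_c = 2.39333 × 0.489382 = 1.17125 m.
A = ½ × 2.1 × 3.59 = 3.7695 m².
Resultant F = γ·h_c·A = 7.74009 × 1.17125 × 3.7695 = 34.1727 kN.
I_c = b·h³/36 = 2.1 × 3.59³/36 = 2.69898 m⁴.
Centre of pressure: y_p = y_c + I_c/(y_c·A) = 2.39333 + 2.69898/(2.39333 × 3.7695) = 2.39333 + 0.299167 = 2.6925 m along the plane.

y_p = 2.69 m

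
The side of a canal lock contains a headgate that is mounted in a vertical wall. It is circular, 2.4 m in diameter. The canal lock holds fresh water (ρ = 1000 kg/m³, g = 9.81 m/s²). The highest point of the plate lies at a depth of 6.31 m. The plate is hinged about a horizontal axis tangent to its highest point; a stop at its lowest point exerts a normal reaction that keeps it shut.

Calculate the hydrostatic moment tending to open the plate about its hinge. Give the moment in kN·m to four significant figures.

γ = ρg = 1000 × 9.81 = 9810 N/m³ = 9.81 kN/m³.
The centroid is at the centre, 1.2 m below the top of the plate, so the centroid depth is h_c = 6.31 + 1.2 = 7.51 m.
A = π(1.2)² = 4.52389 m².
Resultant F = γ·h_c·A = 9.81 × 7.51 × 4.52389 = 333.289 kN.
I_c = πr⁴/4 = π × 1.2⁴/4 = 1.6286 m⁴.
Centre of pressure: y_p = y_c + I_c/(y_c·A) = 7.51 + 1.6286/(7.51 × 4.52389) = 7.51 + 0.0479361 = 7.55794 m along the plane.
The resultant acts 1.2 + 0.0479361 = 1.24794 m (along the plate) below the hinge at the top edge, so the moment about the hinge is M = F × 1.24794 = 333.289 × 1.24794 = 415.925 kN·m.

M ≈ 415.9 kN·m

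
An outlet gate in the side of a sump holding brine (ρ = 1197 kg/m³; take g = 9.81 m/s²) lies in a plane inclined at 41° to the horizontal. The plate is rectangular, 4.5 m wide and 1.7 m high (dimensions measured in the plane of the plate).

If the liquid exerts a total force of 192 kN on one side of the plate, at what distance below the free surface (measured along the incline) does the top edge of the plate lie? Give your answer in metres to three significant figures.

γ = ρg = 1197 × 9.81 / 1000 = 11.74257 kN/m³.
A = 4.5 × 1.7 = 7.65 m².
From F = γ·h_c·A, the centroid depth is h_c = 192/(11.74257 × 7.65) = 2.13735 m.
Let θ = 41° be the plate's angle to the horizontal; measure y along the incline from where the plane meets the free surface. Vertical depth h = y·sinθ with sinθ = 0.656059.
Along the incline, y_c = h_c/sinθ = 2.13735/0.656059 = 3.25786 m.
The centroid lies 1.7/2 = 0.85 m below the top edge, so the top edge sits at y_top = 3.25786 − 0.85 = 2.40786 m along the incline.

y_top ≈ 2.41 m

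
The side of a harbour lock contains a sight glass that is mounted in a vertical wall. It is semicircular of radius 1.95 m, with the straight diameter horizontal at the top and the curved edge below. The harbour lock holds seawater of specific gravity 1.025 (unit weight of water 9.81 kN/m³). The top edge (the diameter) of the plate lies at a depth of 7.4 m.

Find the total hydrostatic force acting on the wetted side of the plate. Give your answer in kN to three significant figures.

γ = 1.025 × 9.81 = 10.05525 kN/m³.
The centroid of a semicircle lies 4r/(3π) = 0.827606 m from the diameter, here below the top edge, so the centroid depth is h_c = 7.4 + 0.827606 = 8.22761 m.
A = πr²/2 = π × 1.95²/2 = 5.97295 m².
Resultant F = γ·h_c·A = 10.05525 × 8.22761 × 5.97295 = 494.146 kN.

F ≈ 494 kN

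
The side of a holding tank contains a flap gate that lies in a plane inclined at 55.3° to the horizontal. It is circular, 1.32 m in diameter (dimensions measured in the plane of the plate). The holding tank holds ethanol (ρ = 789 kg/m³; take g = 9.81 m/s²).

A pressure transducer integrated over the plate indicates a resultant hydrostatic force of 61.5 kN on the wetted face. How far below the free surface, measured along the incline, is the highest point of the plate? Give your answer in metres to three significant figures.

y_top ≈ 6.40 m

γ = ρg = 789 × 9.81 / 1000 = 7.74009 kN/m³.
A = π(0.66)² = 1.36848 m².
From F = γ·h_c·A, the centroid depth is h_c = 61.5/(7.74009 × 1.36848) = 5.80618 m.
Let θ = 55.3° be the plate's angle to the horizontal; measure y along the incline from where the plane meets the free surface. Vertical depth h = y·sinθ with sinθ = 0.822144.
Along the incline, y_c = h_c/sinθ = 5.80618/0.822144 = 7.06224 m.
The centroid is at the centre, 0.66 m below the top of the plate, so the highest point sits at y_top = 7.06224 − 0.66 = 6.40224 m along the incline.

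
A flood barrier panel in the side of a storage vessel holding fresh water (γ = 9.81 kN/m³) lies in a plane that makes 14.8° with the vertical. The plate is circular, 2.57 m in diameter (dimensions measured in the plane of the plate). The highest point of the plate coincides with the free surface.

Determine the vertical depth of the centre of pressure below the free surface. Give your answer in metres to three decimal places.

h_p = 1.553 m

γ = 9.81 kN/m³.
The plate makes 14.8° with the vertical, i.e. θ = 90° − 14.8° = 75.2° to the horizontal. Measuring y along the incline from the free-surface line, vertical depth h = y·sinθ with sinθ = 0.966823.
The centroid is at the centre, 1.285 m below the top of the plate, so y_c = 1.285 m and h_c = 1.285 × 0.966823 = 1.24237 m.
A = π(1.285)² = 5.18748 m².
Resultant F = γ·h_c·A = 9.81 × 1.24237 × 5.18748 = 63.2232 kN.
I_c = πr⁴/4 = π × 1.285⁴/4 = 2.14142 m⁴.
Centre of pressure: y_p = y_c + I_c/(y_c·A) = 1.285 + 2.14142/(1.285 × 5.18748) = 1.285 + 0.321249 = 1.60625 m along the plane.
Vertically, h_p = y_p·sinθ = 1.60625 × 0.966823 = 1.55296 m.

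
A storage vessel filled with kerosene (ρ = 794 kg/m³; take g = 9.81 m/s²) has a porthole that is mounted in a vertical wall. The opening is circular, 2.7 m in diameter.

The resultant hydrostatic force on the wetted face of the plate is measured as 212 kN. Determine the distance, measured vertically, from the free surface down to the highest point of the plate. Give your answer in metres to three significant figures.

γ = ρg = 794 × 9.81 / 1000 = 7.78914 kN/m³.
A = π(1.35)² = 5.72555 m².
From F = γ·h_c·A, the centroid depth is h_c = 212/(7.78914 × 5.72555) = 4.75367 m.
The centroid is at the centre, 1.35 m below the top of the plate, so the highest point sits at h_top = 4.75367 − 1.35 = 3.40367 m below the surface.

d_top ≈ 3.40 m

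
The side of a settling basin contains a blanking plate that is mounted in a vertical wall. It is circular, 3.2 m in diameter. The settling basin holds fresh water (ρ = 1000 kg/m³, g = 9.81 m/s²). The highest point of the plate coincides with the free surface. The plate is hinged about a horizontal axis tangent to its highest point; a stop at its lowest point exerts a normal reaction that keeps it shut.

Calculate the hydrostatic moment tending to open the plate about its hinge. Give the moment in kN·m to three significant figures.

γ = ρg = 1000 × 9.81 = 9810 N/m³ = 9.81 kN/m³.
The centroid is at the centre, 1.6 m below the top of the plate, so the centroid depth is h_c = 1.6 m.
A = π(1.6)² = 8.04248 m².
Resultant F = γ·h_c·A = 9.81 × 1.6 × 8.04248 = 126.235 kN.
I_c = πr⁴/4 = π × 1.6⁴/4 = 5.14719 m⁴.
Centre of pressure: y_p = y_c + I_c/(y_c·A) = 1.6 + 5.14719/(1.6 × 8.04248) = 1.6 + 0.4 = 2 m along the plane.
The resultant acts 1.6 + 0.4 = 2 m (along the plate) below the hinge at the top edge, so the moment about the hinge is M = F × 2 = 126.235 × 2 = 252.47 kN·m.

M ≈ 252 kN·m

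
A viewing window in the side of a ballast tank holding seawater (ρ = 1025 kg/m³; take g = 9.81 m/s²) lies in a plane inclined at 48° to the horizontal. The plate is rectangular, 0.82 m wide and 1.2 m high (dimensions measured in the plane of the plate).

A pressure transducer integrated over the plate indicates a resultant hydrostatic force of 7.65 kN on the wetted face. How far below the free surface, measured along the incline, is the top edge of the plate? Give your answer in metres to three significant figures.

y_top ≈ 0.440 m

γ = ρg = 1025 × 9.81 / 1000 = 10.05525 kN/m³.
A = 0.82 × 1.2 = 0.984 m².
From F = γ·h_c·A, the centroid depth is h_c = 7.65/(10.05525 × 0.984) = 0.773167 m.
Let θ = 48° be the plate's angle to the horizontal; measure y along the incline from where the plane meets the free surface. Vertical depth h = y·sinθ with sinθ = 0.743145.
Along the incline, y_c = h_c/sinθ = 0.773167/0.743145 = 1.0404 m.
The centroid lies 1.2/2 = 0.6 m below the top edge, so the top edge sits at y_top = 1.0404 − 0.6 = 0.4404 m along the incline.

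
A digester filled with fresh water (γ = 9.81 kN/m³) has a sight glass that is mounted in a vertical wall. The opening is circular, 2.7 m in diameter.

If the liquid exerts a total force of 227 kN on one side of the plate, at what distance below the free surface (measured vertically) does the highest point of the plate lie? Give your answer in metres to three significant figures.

γ = 9.81 kN/m³.
A = π(1.35)² = 5.72555 m².
From F = γ·h_c·A, the centroid depth is h_c = 227/(9.81 × 5.72555) = 4.04147 m.
The centroid is at the centre, 1.35 m below the top of the plate, so the highest point sits at h_top = 4.04147 − 1.35 = 2.69147 m below the surface.

d_top ≈ 2.69 m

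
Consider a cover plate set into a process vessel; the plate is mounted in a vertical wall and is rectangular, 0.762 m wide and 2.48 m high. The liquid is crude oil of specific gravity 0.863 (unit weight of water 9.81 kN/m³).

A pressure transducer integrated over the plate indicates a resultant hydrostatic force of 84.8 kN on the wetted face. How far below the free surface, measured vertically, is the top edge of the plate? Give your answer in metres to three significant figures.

d_top ≈ 4.06 m

γ = 0.863 × 9.81 = 8.46603 kN/m³.
A = 0.762 × 2.48 = 1.88976 m².
From F = γ·h_c·A, the centroid depth is h_c = 84.8/(8.46603 × 1.88976) = 5.30041 m.
The centroid lies 2.48/2 = 1.24 m below the top edge, so the top edge sits at h_top = 5.30041 − 1.24 = 4.06041 m below the surface.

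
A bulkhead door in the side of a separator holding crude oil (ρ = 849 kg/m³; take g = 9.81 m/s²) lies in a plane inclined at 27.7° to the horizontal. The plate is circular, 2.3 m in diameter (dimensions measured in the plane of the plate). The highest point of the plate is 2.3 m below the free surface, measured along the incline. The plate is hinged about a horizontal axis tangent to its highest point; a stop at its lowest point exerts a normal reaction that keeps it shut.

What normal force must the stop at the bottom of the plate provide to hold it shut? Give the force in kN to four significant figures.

γ = ρg = 849 × 9.81 / 1000 = 8.32869 kN/m³.
Let θ = 27.7° be the plate's angle to the horizontal; measure y along the incline from where the plane meets the free surface. Vertical depth h = y·sinθ with sinθ = 0.464842.
The centroid is at the centre, 1.15 m below the top of the plate, so y_c = 2.3 + 1.15 = 3.45 m and h_c = 3.45 × 0.464842 = 1.6037 m.
A = π(1.15)² = 4.15476 m².
Resultant F = γ·h_c·A = 8.32869 × 1.6037 × 4.15476 = 55.494 kN.
I_c = πr⁴/4 = π × 1.15⁴/4 = 1.37367 m⁴.
Centre of pressure: y_p = y_c + I_c/(y_c·A) = 3.45 + 1.37367/(3.45 × 4.15476) = 3.45 + 0.0958335 = 3.54583 m along the plane.
The resultant acts 1.15 + 0.0958335 = 1.24583 m (along the plate) below the hinge at the top edge, so the moment about the hinge is M = F × 1.24583 = 55.494 × 1.24583 = 69.1361 kN·m.
A normal force at the bottom, 2.3 m from the hinge, must supply this moment: P = 69.1361/2.3 = 30.0592 kN.

P ≈ 30.06 kN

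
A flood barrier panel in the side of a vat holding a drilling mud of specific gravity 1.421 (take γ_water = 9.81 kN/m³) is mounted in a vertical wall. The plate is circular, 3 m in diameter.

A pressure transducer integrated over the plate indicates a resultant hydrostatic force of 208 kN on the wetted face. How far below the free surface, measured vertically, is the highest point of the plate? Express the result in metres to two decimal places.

γ = 1.421 × 9.81 = 13.94001 kN/m³.
A = π(1.5)² = 7.06858 m².
From F = γ·h_c·A, the centroid depth is h_c = 208/(13.94001 × 7.06858) = 2.1109 m.
The centroid is at the centre, 1.5 m below the top of the plate, so the highest point sits at h_top = 2.1109 − 1.5 = 0.6109 m below the surface.

d_top ≈ 0.61 m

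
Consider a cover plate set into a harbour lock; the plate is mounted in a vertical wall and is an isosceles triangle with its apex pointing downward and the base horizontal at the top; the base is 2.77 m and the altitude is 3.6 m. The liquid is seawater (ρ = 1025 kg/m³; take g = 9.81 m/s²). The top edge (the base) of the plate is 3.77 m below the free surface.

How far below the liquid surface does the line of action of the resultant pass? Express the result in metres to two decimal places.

γ = ρg = 1025 × 9.81 / 1000 = 10.05525 kN/m³.
With the apex down, the centroid sits h/3 = 3.6/3 = 1.2 m below the base (the top edge), so the centroid depth is h_c = 3.77 + 1.2 = 4.97 m.
A = ½ × 2.77 × 3.6 = 4.986 m².
Resultant F = γ·h_c·A = 10.05525 × 4.97 × 4.986 = 249.173 kN.
I_c = b·h³/36 = 2.77 × 3.6³/36 = 3.58992 m⁴.
Centre of pressure: y_p = y_c + I_c/(y_c·A) = 4.97 + 3.58992/(4.97 × 4.986) = 4.97 + 0.144869 = 5.11487 m along the plane.

h_p = 5.11 m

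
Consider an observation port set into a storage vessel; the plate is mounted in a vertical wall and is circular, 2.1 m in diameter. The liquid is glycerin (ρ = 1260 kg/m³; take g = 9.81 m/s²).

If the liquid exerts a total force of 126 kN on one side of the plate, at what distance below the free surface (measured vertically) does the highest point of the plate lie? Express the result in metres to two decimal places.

γ = ρg = 1260 × 9.81 / 1000 = 12.3606 kN/m³.
A = π(1.05)² = 3.46361 m².
From F = γ·h_c·A, the centroid depth is h_c = 126/(12.3606 × 3.46361) = 2.94308 m.
The centroid is at the centre, 1.05 m below the top of the plate, so the highest point sits at h_top = 2.94308 − 1.05 = 1.89308 m below the surface.

d_top ≈ 1.89 m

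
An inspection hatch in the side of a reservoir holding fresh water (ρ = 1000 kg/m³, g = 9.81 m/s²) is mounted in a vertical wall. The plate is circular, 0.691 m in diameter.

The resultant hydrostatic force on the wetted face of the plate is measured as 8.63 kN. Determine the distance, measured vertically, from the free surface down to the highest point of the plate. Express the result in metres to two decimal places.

d_top ≈ 2.00 m

γ = ρg = 1000 × 9.81 = 9810 N/m³ = 9.81 kN/m³.
A = π(0.3455)² = 0.375013 m².
From F = γ·h_c·A, the centroid depth is h_c = 8.63/(9.81 × 0.375013) = 2.34582 m.
The centroid is at the centre, 0.3455 m below the top of the plate, so the highest point sits at h_top = 2.34582 − 0.3455 = 2.00032 m below the surface.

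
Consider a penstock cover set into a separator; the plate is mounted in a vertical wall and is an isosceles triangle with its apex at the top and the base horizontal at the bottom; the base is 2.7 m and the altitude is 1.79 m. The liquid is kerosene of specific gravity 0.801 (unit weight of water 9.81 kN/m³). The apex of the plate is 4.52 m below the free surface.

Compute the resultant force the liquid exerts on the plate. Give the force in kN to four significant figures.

F ≈ 108.5 kN

γ = 0.801 × 9.81 = 7.85781 kN/m³.
With the apex up, the centroid sits 2h/3 = 2 × 1.79/3 = 1.19333 m below the apex, so the centroid depth is h_c = 4.52 + 1.19333 = 5.71333 m.
A = ½ × 2.7 × 1.79 = 2.4165 m².
Resultant F = γ·h_c·A = 7.85781 × 5.71333 × 2.4165 = 108.487 kN.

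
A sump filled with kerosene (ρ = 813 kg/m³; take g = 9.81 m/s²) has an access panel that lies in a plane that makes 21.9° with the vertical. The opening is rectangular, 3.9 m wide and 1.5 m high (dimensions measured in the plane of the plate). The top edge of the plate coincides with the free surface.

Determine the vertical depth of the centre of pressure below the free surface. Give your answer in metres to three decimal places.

h_p = 0.928 m

γ = ρg = 813 × 9.81 / 1000 = 7.97553 kN/m³.
The plate makes 21.9° with the vertical, i.e. θ = 90° − 21.9° = 68.1° to the horizontal. Measuring y along the incline from the free-surface line, vertical depth h = y·sinθ with sinθ = 0.927836.
The centroid lies 1.5/2 = 0.75 m below the top edge, so y_c = 0.75 m and h_c = 0.75 × 0.927836 = 0.695877 m.
A = 3.9 × 1.5 = 5.85 m².
Resultant F = γ·h_c·A = 7.97553 × 0.695877 × 5.85 = 32.4674 kN.
I_c = b·h³/12 = 3.9 × 1.5³/12 = 1.09688 m⁴.
Centre of pressure: y_p = y_c + I_c/(y_c·A) = 0.75 + 1.09688/(0.75 × 5.85) = 0.75 + 0.250001 = 1 m along the plane.
Vertically, h_p = y_p·sinθ = 1 × 0.927836 = 0.927836 m.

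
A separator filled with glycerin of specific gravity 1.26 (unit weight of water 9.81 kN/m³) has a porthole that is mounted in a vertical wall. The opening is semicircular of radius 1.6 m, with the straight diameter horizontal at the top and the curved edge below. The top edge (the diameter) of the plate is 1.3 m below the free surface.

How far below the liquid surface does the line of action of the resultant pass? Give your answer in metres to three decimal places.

γ = 1.26 × 9.81 = 12.3606 kN/m³.
The centroid of a semicircle lies 4r/(3π) = 0.679061 m from the diameter, here below the top edge, so the centroid depth is h_c = 1.3 + 0.679061 = 1.97906 m.
A = πr²/2 = π × 1.6²/2 = 4.02124 m².
Resultant F = γ·h_c·A = 12.3606 × 1.97906 × 4.02124 = 98.3691 kN.
I_c = (π/8 − 8/(9π))·r⁴ = 0.109757 × 1.6⁴ = 0.719303 m⁴.
Centre of pressure: y_p = y_c + I_c/(y_c·A) = 1.97906 + 0.719303/(1.97906 × 4.02124) = 1.97906 + 0.0903843 = 2.06944 m along the plane.

h_p = 2.069 m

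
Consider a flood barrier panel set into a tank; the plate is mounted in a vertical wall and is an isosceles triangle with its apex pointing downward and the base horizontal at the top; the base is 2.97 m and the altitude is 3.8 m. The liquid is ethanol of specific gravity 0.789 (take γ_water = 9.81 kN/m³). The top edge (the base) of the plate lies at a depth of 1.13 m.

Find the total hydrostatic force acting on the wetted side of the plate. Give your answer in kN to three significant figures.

F ≈ 105 kN

γ = 0.789 × 9.81 = 7.74009 kN/m³.
With the apex down, the centroid sits h/3 = 3.8/3 = 1.26667 m below the base (the top edge), so the centroid depth is h_c = 1.13 + 1.26667 = 2.39667 m.
A = ½ × 2.97 × 3.8 = 5.643 m².
Resultant F = γ·h_c·A = 7.74009 × 2.39667 × 5.643 = 104.68 kN.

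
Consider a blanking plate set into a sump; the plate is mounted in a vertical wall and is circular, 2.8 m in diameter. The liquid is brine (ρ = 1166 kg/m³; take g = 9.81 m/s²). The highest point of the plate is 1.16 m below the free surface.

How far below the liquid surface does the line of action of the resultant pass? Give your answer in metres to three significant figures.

γ = ρg = 1166 × 9.81 / 1000 = 11.43846 kN/m³.
The centroid is at the centre, 1.4 m below the top of the plate, so the centroid depth is h_c = 1.16 + 1.4 = 2.56 m.
A = π(1.4)² = 6.15752 m².
Resultant F = γ·h_c·A = 11.43846 × 2.56 × 6.15752 = 180.307 kN.
I_c = πr⁴/4 = π × 1.4⁴/4 = 3.01719 m⁴.
Centre of pressure: y_p = y_c + I_c/(y_c·A) = 2.56 + 3.01719/(2.56 × 6.15752) = 2.56 + 0.191407 = 2.75141 m along the plane.

h_p = 2.75 m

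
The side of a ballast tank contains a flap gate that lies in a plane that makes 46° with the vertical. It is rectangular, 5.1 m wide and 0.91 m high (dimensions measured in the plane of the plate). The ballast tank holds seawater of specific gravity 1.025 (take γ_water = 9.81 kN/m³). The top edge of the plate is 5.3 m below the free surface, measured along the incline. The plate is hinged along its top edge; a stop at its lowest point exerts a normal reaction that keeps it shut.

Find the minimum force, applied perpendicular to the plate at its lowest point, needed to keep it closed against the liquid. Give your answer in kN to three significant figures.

P ≈ 95.7 kN

γ = 1.025 × 9.81 = 10.05525 kN/m³.
The plate makes 46° with the vertical, i.e. θ = 90° − 46° = 44° to the horizontal. Measuring y along the incline from the free-surface line, vertical depth h = y·sinθ with sinθ = 0.694658.
The centroid lies 0.91/2 = 0.455 m below the top edge, so y_c = 5.3 + 0.455 = 5.755 m and h_c = 5.755 × 0.694658 = 3.99776 m.
A = 5.1 × 0.91 = 4.641 m².
Resultant F = γ·h_c·A = 10.05525 × 3.99776 × 4.641 = 186.561 kN.
I_c = b·h³/12 = 5.1 × 0.91³/12 = 0.320268 m⁴.
Centre of pressure: y_p = y_c + I_c/(y_c·A) = 5.755 + 0.320268/(5.755 × 4.641) = 5.755 + 0.011991 = 5.76699 m along the plane.
The resultant acts 0.455 + 0.011991 = 0.466991 m (along the plate) below the hinge at the top edge, so the moment about the hinge is M = F × 0.466991 = 186.561 × 0.466991 = 87.1223 kN·m.
A normal force at the bottom, 0.91 m from the hinge, must supply this moment: P = 87.1223/0.91 = 95.7388 kN.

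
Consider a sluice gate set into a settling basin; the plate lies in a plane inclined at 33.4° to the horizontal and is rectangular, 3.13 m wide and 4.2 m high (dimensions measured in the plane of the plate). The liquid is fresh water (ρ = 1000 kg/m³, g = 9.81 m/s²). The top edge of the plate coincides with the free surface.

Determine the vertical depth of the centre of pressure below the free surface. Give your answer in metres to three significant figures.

γ = ρg = 1000 × 9.81 = 9810 N/m³ = 9.81 kN/m³.
Let θ = 33.4° be the plate's angle to the horizontal; measure y along the incline from where the plane meets the free surface. Vertical depth h = y·sinθ with sinθ = 0.550481.
The centroid lies 4.2/2 = 2.1 m below the top edge, so y_c = 2.1 m and h_c = 2.1 × 0.550481 = 1.15601 m.
A = 3.13 × 4.2 = 13.146 m².
Resultant F = γ·h_c·A = 9.81 × 1.15601 × 13.146 = 149.082 kN.
I_c = b·h³/12 = 3.13 × 4.2³/12 = 19.3246 m⁴.
Centre of pressure: y_p = y_c + I_c/(y_c·A) = 2.1 + 19.3246/(2.1 × 13.146) = 2.1 + 0.699999 = 2.8 m along the plane.
Vertically, h_p = y_p·sinθ = 2.8 × 0.550481 = 1.54135 m.

h_p = 1.54 m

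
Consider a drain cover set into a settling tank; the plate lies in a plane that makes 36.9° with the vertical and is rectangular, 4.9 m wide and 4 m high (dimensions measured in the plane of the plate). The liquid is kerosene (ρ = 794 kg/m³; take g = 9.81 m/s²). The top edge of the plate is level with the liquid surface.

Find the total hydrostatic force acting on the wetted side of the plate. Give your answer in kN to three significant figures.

F ≈ 244 kN

γ = ρg = 794 × 9.81 / 1000 = 7.78914 kN/m³.
The plate makes 36.9° with the vertical, i.e. θ = 90° − 36.9° = 53.1° to the horizontal. Measuring y along the incline from the free-surface line, vertical depth h = y·sinθ with sinθ = 0.799685.
The centroid lies 4/2 = 2 m below the top edge, so y_c = 2 m and h_c = 2 × 0.799685 = 1.59937 m.
A = 4.9 × 4 = 19.6 m².
Resultant F = γ·h_c·A = 7.78914 × 1.59937 × 19.6 = 244.171 kN.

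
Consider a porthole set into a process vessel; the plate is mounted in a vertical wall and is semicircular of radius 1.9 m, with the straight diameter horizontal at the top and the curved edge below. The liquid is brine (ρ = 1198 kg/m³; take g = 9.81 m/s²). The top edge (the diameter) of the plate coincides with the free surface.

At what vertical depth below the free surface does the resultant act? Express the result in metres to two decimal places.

h_p = 1.12 m

γ = ρg = 1198 × 9.81 / 1000 = 11.75238 kN/m³.
The centroid of a semicircle lies 4r/(3π) = 0.806385 m from the diameter, here below the top edge, so the centroid depth is h_c = 0.806385 m.
A = πr²/2 = π × 1.9²/2 = 5.67057 m².
Resultant F = γ·h_c·A = 11.75238 × 0.806385 × 5.67057 = 53.7397 kN.
I_c = (π/8 − 8/(9π))·r⁴ = 0.109757 × 1.9⁴ = 1.43036 m⁴.
Centre of pressure: y_p = y_c + I_c/(y_c·A) = 0.806385 + 1.43036/(0.806385 × 5.67057) = 0.806385 + 0.312807 = 1.11919 m along the plane.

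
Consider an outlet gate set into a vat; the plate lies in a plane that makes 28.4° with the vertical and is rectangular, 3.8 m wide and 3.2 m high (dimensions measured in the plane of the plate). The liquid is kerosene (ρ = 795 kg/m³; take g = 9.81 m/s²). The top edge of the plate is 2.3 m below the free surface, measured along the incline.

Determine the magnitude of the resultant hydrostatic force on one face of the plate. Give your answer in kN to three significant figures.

γ = ρg = 795 × 9.81 / 1000 = 7.79895 kN/m³.
The plate makes 28.4° with the vertical, i.e. θ = 90° − 28.4° = 61.6° to the horizontal. Measuring y along the incline from the free-surface line, vertical depth h = y·sinθ with sinθ = 0.879649.
The centroid lies 3.2/2 = 1.6 m below the top edge, so y_c = 2.3 + 1.6 = 3.9 m and h_c = 3.9 × 0.879649 = 3.43063 m.
A = 3.8 × 3.2 = 12.16 m².
Resultant F = γ·h_c·A = 7.79895 × 3.43063 × 12.16 = 325.345 kN.

F ≈ 325 kN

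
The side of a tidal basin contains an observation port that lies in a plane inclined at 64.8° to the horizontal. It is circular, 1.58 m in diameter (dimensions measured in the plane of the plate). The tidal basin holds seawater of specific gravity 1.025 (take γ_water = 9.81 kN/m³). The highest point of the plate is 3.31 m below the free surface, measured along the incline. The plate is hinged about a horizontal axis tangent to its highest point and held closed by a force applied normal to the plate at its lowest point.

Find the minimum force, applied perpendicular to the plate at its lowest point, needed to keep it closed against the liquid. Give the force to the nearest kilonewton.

P ≈ 38 kN

γ = 1.025 × 9.81 = 10.05525 kN/m³.
Let θ = 64.8° be the plate's angle to the horizontal; measure y along the incline from where the plane meets the free surface. Vertical depth h = y·sinθ with sinθ = 0.904827.
The centroid is at the centre, 0.79 m below the top of the plate, so y_c = 3.31 + 0.79 = 4.1 m and h_c = 4.1 × 0.904827 = 3.70979 m.
A = π(0.79)² = 1.96067 m².
Resultant F = γ·h_c·A = 10.05525 × 3.70979 × 1.96067 = 73.1386 kN.
I_c = πr⁴/4 = π × 0.79⁴/4 = 0.305913 m⁴.
Centre of pressure: y_p = y_c + I_c/(y_c·A) = 4.1 + 0.305913/(4.1 × 1.96067) = 4.1 + 0.0380548 = 4.13805 m along the plane.
The resultant acts 0.79 + 0.0380548 = 0.828055 m (along the plate) below the hinge at the top edge, so the moment about the hinge is M = F × 0.828055 = 73.1386 × 0.828055 = 60.5628 kN·m.
A normal force at the bottom, 1.58 m from the hinge, must supply this moment: P = 60.5628/1.58 = 38.3309 kN.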